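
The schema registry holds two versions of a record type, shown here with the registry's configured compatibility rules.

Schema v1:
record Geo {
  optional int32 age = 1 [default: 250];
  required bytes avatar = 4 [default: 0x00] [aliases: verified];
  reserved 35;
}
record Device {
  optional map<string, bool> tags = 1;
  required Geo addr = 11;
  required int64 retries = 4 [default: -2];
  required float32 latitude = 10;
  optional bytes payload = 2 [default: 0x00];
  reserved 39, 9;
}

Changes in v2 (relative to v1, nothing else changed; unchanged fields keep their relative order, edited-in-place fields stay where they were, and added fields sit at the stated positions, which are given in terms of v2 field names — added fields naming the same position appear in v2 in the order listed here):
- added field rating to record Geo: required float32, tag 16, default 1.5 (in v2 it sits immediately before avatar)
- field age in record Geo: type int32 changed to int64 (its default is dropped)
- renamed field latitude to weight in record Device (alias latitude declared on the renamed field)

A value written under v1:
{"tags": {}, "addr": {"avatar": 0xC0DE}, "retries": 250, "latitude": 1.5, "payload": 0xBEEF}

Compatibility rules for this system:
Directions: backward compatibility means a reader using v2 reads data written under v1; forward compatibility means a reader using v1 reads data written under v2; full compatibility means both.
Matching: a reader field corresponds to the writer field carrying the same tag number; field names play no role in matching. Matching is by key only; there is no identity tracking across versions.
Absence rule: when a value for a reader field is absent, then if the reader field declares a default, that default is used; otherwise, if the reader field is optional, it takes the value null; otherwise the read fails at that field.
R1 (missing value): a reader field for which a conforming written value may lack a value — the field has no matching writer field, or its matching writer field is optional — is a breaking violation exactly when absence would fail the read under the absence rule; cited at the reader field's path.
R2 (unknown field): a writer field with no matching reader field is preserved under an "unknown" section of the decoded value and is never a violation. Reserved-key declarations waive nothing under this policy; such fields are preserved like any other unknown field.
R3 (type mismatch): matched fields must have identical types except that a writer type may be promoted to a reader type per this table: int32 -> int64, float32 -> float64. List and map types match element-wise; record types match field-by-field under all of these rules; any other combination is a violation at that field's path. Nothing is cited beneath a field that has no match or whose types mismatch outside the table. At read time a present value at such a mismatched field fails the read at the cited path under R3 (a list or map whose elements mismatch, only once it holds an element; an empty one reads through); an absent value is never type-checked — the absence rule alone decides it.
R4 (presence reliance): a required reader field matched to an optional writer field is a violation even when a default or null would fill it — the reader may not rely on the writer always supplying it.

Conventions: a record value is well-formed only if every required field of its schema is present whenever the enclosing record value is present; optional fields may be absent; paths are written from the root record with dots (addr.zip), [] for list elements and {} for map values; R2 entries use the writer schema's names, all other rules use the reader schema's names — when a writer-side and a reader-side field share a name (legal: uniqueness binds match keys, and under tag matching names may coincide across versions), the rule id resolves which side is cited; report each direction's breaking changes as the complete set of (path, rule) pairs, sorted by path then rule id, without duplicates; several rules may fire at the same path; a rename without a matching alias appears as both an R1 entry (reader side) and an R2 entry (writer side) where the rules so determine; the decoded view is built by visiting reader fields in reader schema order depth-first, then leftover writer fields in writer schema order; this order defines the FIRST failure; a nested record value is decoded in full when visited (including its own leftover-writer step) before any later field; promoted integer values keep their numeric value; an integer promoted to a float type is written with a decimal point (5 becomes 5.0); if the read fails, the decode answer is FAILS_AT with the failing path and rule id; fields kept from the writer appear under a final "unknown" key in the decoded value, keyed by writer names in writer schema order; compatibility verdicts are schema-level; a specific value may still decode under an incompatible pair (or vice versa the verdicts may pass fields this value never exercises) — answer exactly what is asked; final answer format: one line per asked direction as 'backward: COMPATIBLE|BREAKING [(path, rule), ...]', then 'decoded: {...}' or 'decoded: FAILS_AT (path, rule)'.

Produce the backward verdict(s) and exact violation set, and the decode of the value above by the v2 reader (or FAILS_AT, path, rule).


each type pair in Device: writer, then reader
backward on Device — v2 reading data written by v1:
  tags: paired with writer tags (map<string, bool> -> map<string, bool>; writer optional)
  addr: paired with writer addr (Geo -> Geo; writer required)
  retries: paired with writer retries (int64 -> int64; writer required)
  weight: paired with writer latitude (float32 -> float32; writer required)
  payload: paired with writer payload (bytes -> bytes; writer optional)
  addr.age: paired with writer addr.age (int32 -> int64; writer optional)
  addr.rating has no writer counterpart
  addr.avatar: paired with writer addr.avatar (bytes -> bytes; writer required)
  => no violations; backward on Device: COMPATIBLE
migrating the Device value to v2:
  tags := {}
  addr.age := null (not supplied -> null)
  addr.rating := 1.5 (no value, default fills)
  addr.avatar := 0xC0DE
  retries := 250
  weight := 1.5 (from writer latitude)
  payload := 0xBEEF
  => decoded: {"tags": {}, "addr": {"age": null, "rating": 1.5, "avatar": 0xC0DE}, "retries": 250, "weight": 1.5, "payload": 0xBEEF}

backward: COMPATIBLE []; decoded: {"tags": {}, "addr": {"age": null, "rating": 1.5, "avatar": 0xC0DE}, "retries": 250, "weight": 1.5, "payload": 0xBEEF}


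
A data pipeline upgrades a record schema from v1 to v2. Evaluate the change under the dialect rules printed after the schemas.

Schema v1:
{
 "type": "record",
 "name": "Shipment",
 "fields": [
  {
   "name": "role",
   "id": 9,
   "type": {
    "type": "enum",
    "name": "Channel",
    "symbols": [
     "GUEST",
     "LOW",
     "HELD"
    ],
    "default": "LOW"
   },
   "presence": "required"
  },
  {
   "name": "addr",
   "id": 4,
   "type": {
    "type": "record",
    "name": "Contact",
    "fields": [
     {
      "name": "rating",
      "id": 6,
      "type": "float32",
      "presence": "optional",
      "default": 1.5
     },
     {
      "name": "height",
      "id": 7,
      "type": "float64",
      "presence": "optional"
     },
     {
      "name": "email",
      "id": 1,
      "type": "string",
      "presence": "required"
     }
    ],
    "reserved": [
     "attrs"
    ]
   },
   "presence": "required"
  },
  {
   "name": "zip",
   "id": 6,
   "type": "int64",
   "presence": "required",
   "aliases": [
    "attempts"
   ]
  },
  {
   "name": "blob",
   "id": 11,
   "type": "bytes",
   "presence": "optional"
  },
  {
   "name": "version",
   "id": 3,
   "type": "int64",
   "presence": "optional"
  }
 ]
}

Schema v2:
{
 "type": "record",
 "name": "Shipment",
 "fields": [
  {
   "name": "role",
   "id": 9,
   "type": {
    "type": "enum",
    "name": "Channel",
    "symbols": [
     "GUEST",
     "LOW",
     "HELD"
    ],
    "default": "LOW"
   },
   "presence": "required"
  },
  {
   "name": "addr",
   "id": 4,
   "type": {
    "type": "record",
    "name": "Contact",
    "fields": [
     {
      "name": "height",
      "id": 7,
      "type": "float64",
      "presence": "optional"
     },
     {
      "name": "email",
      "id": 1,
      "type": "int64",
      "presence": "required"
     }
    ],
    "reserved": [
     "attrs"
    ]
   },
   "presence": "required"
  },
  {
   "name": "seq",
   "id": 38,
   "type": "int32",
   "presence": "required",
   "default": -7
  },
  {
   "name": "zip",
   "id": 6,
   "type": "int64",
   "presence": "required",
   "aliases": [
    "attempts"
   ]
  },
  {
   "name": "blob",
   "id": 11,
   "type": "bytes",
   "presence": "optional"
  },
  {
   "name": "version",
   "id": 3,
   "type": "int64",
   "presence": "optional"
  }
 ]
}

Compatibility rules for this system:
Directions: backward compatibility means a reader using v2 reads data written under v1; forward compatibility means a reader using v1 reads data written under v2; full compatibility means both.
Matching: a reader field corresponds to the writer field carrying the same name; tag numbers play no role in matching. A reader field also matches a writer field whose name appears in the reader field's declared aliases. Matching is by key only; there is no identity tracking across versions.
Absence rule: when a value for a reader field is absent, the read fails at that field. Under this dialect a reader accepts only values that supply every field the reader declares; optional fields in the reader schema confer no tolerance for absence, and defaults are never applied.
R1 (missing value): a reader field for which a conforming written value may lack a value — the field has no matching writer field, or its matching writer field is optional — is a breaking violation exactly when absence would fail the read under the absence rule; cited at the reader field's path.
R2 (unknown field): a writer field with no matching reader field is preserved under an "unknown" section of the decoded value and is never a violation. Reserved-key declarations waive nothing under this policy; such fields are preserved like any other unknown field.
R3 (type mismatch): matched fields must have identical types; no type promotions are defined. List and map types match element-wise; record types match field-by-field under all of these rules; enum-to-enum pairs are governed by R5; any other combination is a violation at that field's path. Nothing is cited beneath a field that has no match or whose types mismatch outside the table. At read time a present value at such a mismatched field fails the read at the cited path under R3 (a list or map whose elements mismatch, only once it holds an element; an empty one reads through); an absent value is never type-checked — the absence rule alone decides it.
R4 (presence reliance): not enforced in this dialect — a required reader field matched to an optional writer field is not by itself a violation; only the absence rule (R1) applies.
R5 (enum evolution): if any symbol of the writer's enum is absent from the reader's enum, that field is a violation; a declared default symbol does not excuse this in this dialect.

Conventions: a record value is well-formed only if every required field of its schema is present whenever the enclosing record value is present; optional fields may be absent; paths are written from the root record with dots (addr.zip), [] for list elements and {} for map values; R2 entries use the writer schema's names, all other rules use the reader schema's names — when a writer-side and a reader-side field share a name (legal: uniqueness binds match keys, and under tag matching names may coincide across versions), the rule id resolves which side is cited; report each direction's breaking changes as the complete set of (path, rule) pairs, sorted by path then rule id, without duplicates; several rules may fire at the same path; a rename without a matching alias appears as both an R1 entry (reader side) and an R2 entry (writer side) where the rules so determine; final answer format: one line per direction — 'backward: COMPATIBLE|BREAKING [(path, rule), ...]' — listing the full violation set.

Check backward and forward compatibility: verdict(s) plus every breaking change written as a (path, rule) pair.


backward: BREAKING [(addr.email, R3), (addr.height, R1), (blob, R1), (seq, R1), (version, R1)]; forward: BREAKING [(addr.email, R3), (addr.height, R1), (addr.rating, R1), (blob, R1), (version, R1)]

arrows below run writer -> reader for Shipment
backward on Shipment — v2 reading data written by v1:
  role <- role (Channel -> Channel, writer required)
  addr <- addr (Contact -> Contact, writer required)
  no writer field matches reader seq
  zip <- zip (int64 -> int64, writer required)
  blob <- blob (bytes -> bytes, writer optional)
  version <- version (int64 -> int64, writer optional)
  addr.height <- addr.height (float64 -> float64, writer optional)
  addr.email <- addr.email (string -> int64, writer required)
  writer field addr.rating has no reader counterpart
  violation R3 at addr.email
  violation R1 at addr.height
  violation R1 at blob
  violation R1 at seq
  violation R1 at version
  => backward: BREAKING (5)
forward on Shipment — v1 reading data written by v2:
  role <- role (Channel -> Channel, writer required)
  addr <- addr (Contact -> Contact, writer required)
  zip <- zip (int64 -> int64, writer required)
  blob <- blob (bytes -> bytes, writer optional)
  version <- version (int64 -> int64, writer optional)
  writer field seq has no reader counterpart
  no writer field matches reader addr.rating
  addr.height <- addr.height (float64 -> float64, writer optional)
  addr.email <- addr.email (int64 -> string, writer required)
  violation R3 at addr.email
  violation R1 at addr.height
  violation R1 at addr.rating
  violation R1 at blob
  violation R1 at version
  => forward: BREAKING (5)


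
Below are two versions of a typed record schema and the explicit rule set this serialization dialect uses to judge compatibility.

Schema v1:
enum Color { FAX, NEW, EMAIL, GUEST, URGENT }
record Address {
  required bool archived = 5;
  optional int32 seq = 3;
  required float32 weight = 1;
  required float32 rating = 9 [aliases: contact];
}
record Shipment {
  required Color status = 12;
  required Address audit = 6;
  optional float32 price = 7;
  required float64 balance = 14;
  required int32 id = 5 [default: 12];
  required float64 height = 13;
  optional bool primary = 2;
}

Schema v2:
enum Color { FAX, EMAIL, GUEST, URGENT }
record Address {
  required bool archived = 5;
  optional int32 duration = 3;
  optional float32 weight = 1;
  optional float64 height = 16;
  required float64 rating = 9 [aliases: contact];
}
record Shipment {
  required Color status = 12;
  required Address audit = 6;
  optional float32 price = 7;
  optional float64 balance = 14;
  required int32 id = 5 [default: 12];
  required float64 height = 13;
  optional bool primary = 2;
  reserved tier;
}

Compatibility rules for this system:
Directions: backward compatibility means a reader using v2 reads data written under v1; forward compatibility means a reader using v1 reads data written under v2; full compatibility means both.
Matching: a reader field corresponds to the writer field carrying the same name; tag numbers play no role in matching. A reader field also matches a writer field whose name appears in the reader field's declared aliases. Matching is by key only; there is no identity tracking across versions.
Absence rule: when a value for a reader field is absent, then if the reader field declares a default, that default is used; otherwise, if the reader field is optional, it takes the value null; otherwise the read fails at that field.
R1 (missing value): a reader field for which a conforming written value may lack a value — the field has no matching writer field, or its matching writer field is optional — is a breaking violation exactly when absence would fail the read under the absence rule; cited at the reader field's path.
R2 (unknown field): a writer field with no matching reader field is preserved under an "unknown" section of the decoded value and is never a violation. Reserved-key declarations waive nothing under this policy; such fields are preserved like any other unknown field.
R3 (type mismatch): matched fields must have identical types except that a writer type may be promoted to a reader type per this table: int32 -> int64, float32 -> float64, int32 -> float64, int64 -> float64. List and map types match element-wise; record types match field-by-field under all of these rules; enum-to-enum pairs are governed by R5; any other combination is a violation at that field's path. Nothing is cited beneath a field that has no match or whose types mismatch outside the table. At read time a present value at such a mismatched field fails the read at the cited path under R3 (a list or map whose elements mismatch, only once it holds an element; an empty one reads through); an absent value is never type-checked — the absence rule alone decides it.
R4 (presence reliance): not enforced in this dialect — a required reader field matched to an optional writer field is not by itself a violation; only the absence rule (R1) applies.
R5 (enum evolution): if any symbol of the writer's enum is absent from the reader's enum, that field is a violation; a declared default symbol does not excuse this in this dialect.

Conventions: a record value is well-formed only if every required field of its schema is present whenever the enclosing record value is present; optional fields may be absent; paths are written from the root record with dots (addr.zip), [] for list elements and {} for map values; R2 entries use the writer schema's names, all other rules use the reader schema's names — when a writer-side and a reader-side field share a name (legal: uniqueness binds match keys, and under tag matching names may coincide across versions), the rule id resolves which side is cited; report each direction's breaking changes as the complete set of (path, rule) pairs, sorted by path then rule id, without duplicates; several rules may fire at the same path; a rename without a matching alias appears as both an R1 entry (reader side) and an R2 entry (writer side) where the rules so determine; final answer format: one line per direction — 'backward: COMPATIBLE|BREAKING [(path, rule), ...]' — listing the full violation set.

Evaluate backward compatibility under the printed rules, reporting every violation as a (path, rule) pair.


backward: BREAKING [(status, R5)]

in Shipment below, arrows point writer -> reader
checking backward for Shipment: reader v2 against writer v1:
  status: Color -> Color, writer required; from status
  audit: Address -> Address, writer required; from audit
  price: float32 -> float32, writer optional; from price
  balance: float64 -> float64, writer required; from balance
  id: int32 -> int32, writer required; from id
  height: float64 -> float64, writer required; from height
  primary: bool -> bool, writer optional; from primary
  audit.archived: bool -> bool, writer required; from audit.archived
  audit.duration: no writer-side match
  audit.weight: float32 -> float32, writer required; from audit.weight
  audit.height: no writer-side match
  audit.rating: float32 -> float64, writer required; from audit.rating
  writer field audit.seq has no reader counterpart
  breaking: (status, R5)
  backward on Shipment therefore BREAKING (1)
checking off the Shipment differences that do not matter here:
  renamed field seq to duration in record Address -> fires no rule on Shipment, leaving the asked answer as it is
  field balance in record Shipment: required changed to optional -> affects forward compatibility only, which is not asked
  field rating in record Address: type float32 changed to float64 -> affects forward compatibility only, which is not asked
  field weight in record Address: required changed to optional -> affects forward compatibility only, which is not asked
  added field height to record Address: optional float64, tag 16 (in v2 it sits immediately before rating) -> fires no rule on Shipment, leaving the asked answer as it is


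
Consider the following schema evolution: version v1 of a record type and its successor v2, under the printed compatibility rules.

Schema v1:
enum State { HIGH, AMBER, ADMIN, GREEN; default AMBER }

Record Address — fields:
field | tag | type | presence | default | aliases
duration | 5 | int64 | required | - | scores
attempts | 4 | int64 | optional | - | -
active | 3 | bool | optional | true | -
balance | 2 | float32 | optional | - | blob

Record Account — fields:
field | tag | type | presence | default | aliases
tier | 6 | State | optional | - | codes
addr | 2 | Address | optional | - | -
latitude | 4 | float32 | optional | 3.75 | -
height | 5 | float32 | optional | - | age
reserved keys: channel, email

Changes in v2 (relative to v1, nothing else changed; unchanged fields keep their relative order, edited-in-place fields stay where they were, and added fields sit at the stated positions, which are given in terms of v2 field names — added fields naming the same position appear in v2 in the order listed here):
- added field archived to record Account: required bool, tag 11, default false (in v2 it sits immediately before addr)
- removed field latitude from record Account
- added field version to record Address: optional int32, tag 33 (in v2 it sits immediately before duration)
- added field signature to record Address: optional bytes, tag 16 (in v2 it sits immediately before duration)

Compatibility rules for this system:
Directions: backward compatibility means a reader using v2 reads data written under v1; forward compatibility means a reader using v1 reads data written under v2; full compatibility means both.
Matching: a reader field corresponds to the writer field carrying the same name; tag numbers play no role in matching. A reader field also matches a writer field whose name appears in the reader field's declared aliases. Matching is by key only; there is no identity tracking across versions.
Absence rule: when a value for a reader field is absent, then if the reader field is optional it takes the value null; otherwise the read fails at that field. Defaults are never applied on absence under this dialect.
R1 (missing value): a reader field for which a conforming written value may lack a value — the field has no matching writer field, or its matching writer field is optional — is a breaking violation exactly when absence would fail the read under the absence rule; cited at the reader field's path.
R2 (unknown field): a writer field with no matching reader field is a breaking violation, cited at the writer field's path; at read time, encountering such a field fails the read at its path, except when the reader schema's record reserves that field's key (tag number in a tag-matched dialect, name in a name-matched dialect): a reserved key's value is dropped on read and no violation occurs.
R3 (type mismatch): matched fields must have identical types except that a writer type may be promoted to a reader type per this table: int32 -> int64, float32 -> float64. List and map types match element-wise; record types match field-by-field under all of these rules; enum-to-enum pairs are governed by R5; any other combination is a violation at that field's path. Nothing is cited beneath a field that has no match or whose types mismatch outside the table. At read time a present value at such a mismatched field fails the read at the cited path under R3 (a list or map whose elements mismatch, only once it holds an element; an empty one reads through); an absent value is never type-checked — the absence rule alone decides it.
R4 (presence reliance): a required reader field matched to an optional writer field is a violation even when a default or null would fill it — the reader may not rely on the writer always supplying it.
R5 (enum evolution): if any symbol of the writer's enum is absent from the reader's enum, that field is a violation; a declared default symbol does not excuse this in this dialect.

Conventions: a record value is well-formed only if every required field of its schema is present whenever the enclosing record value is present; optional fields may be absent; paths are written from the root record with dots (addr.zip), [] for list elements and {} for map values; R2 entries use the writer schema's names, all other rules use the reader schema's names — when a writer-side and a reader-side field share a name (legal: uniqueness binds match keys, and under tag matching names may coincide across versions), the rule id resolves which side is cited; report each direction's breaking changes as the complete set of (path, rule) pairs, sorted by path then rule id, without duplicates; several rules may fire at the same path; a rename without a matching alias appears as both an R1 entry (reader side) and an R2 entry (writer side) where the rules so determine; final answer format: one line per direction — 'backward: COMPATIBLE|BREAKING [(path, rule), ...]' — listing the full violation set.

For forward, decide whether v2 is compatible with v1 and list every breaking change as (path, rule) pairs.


forward: BREAKING [(addr.signature, R2), (addr.version, R2), (archived, R2)]

the writer's type comes first in each Account pair
forward analysis of Account with v1 as reader and v2 as writer:
  tier <- tier (State -> State, writer optional)
  addr <- addr (Address -> Address, writer optional)
  latitude: no writer match
  height <- height (float32 -> float32, writer optional)
  archived (writer side), unknown to reader
  addr.duration <- addr.duration (int64 -> int64, writer required)
  addr.attempts <- addr.attempts (int64 -> int64, writer optional)
  addr.active <- addr.active (bool -> bool, writer optional)
  addr.balance <- addr.balance (float32 -> float32, writer optional)
  addr.version (writer side), unknown to reader
  addr.signature (writer side), unknown to reader
  violation R2 at addr.signature
  violation R2 at addr.version
  violation R2 at archived
  => forward: BREAKING (3)
remaining Account differences; none change what is asked:
  removed field latitude from record Account -> fires only in the backward direction of Account, which is not asked here


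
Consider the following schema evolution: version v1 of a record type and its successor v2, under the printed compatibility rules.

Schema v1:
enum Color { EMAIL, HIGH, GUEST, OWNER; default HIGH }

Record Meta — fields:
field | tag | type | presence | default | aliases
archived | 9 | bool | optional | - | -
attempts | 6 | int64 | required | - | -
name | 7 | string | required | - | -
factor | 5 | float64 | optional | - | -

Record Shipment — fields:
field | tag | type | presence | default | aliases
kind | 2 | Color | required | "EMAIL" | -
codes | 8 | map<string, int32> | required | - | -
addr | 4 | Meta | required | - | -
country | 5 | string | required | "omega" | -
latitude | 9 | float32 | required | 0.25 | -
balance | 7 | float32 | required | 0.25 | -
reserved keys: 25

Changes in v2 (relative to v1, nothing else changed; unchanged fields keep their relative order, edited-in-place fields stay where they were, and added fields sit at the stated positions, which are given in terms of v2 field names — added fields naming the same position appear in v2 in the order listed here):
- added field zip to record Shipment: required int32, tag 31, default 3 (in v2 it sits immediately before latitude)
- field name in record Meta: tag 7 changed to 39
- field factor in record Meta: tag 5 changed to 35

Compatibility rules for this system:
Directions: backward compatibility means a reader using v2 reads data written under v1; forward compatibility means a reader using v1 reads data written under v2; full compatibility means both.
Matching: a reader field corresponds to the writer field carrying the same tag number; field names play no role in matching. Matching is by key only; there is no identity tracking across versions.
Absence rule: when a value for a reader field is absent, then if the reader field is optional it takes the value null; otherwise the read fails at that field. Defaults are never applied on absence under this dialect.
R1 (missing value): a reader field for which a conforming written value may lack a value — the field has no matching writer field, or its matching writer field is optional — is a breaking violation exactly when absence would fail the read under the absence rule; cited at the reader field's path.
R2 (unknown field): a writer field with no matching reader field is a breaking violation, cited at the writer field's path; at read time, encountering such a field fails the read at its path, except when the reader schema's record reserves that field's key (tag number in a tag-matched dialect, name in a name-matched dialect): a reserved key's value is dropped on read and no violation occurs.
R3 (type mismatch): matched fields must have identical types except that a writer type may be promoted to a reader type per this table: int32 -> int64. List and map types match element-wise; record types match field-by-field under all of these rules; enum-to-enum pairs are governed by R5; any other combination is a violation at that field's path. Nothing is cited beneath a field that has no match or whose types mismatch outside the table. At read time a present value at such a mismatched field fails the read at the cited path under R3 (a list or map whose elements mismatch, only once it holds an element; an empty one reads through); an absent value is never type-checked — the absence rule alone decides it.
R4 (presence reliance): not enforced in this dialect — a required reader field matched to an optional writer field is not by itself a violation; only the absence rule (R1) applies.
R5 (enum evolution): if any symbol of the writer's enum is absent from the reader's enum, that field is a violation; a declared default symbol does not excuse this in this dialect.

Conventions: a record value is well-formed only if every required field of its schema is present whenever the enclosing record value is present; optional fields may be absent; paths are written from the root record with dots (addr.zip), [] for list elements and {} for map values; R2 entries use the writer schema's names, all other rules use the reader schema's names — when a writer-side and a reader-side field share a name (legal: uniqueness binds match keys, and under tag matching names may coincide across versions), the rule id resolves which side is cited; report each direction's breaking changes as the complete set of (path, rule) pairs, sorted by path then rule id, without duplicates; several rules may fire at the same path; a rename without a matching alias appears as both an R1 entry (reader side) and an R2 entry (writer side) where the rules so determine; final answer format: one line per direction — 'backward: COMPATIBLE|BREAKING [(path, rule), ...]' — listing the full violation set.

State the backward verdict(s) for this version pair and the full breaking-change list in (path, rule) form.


the writer's type comes first in each Shipment pair
backward for Shipment (reader v2, writer v1):
  Color -> Color, writer required: kind aligns to kind
  map<string, int32> -> map<string, int32>, writer required: codes aligns to codes
  Meta -> Meta, writer required: addr aligns to addr
  string -> string, writer required: country aligns to country
  zip has no writer counterpart
  float32 -> float32, writer required: latitude aligns to latitude
  float32 -> float32, writer required: balance aligns to balance
  bool -> bool, writer optional: addr.archived aligns to addr.archived
  int64 -> int64, writer required: addr.attempts aligns to addr.attempts
  addr.name has no writer counterpart
  addr.factor has no writer counterpart
  leftover writer field: addr.name
  leftover writer field: addr.factor
  rule R2 violated at addr.factor
  rule R1 violated at addr.name
  rule R2 violated at addr.name
  rule R1 violated at zip
  backward on Shipment therefore BREAKING (4)

backward: BREAKING [(addr.factor, R2), (addr.name, R1), (addr.name, R2), (zip, R1)]


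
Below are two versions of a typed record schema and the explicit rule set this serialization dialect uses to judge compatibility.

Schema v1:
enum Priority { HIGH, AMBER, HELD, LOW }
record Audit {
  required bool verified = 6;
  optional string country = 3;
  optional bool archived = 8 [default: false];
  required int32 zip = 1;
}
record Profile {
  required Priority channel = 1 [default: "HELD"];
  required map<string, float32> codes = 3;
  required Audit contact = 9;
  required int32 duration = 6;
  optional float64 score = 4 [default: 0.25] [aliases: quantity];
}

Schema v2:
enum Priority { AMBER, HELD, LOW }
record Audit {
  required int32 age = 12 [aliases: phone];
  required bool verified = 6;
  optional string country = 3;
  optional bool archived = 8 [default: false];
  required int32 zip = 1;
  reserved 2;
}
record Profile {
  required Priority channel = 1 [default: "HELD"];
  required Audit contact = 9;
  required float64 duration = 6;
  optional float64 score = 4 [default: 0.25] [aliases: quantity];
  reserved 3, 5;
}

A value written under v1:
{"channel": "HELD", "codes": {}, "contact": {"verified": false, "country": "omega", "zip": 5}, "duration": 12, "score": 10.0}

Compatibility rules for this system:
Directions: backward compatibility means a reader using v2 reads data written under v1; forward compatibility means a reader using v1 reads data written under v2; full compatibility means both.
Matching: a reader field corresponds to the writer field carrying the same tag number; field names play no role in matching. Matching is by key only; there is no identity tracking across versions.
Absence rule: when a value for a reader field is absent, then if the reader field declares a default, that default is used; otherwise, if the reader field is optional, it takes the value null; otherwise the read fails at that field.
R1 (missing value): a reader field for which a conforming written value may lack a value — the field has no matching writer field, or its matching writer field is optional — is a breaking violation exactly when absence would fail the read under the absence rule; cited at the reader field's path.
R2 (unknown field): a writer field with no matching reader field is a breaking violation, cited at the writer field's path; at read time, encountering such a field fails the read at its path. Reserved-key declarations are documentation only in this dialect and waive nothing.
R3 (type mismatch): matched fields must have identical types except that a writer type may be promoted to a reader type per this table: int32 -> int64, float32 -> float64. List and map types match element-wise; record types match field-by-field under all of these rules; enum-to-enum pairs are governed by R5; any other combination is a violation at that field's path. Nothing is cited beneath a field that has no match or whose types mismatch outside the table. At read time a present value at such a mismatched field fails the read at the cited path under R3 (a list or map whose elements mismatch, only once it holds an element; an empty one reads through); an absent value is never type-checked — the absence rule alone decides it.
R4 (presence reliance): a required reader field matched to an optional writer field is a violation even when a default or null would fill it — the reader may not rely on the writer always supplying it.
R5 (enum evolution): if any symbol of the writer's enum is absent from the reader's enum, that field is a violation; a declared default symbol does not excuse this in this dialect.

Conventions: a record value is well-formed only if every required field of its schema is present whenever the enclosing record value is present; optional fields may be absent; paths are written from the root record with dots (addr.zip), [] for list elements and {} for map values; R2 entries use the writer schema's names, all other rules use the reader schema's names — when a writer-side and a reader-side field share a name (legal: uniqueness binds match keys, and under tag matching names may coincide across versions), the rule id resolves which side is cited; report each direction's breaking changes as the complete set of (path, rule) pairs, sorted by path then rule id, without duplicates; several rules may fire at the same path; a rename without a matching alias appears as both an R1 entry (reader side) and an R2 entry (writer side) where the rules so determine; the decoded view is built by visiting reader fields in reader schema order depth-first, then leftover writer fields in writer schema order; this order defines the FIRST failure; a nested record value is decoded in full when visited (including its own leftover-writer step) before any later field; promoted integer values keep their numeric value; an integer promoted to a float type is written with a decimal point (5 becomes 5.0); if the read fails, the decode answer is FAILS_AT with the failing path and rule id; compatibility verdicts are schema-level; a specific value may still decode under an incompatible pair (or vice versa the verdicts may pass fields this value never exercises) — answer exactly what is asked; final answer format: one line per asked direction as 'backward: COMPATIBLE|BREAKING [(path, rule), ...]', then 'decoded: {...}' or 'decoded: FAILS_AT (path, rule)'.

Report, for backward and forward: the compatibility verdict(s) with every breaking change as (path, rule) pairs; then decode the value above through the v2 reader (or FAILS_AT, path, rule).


backward: BREAKING [(channel, R5), (codes, R2), (contact.age, R1), (duration, R3)]; forward: BREAKING [(codes, R1), (contact.age, R2), (duration, R3)]; decoded: FAILS_AT (contact.age, R1)

in Profile below, arrows point writer -> reader
backward pass over Profile, reader schema v2, writer schema v1:
  writer required, Priority -> Priority: reader channel maps from writer channel
  writer required, Audit -> Audit: reader contact maps from writer contact
  writer required, int32 -> float64: reader duration maps from writer duration
  writer optional, float64 -> float64: reader score maps from writer score
  writer field codes has no reader counterpart
  no writer field matches reader contact.age
  writer required, bool -> bool: reader contact.verified maps from writer contact.verified
  writer optional, string -> string: reader contact.country maps from writer contact.country
  writer optional, bool -> bool: reader contact.archived maps from writer contact.archived
  writer required, int32 -> int32: reader contact.zip maps from writer contact.zip
  rule R5 violated at channel
  rule R2 violated at codes
  rule R1 violated at contact.age
  rule R3 violated at duration
  => 4 violation(s): backward is BREAKING for Profile
forward pass over Profile, reader schema v1, writer schema v2:
  writer required, Priority -> Priority: reader channel maps from writer channel
  no writer field matches reader codes
  writer required, Audit -> Audit: reader contact maps from writer contact
  writer required, float64 -> int32: reader duration maps from writer duration
  writer optional, float64 -> float64: reader score maps from writer score
  writer required, bool -> bool: reader contact.verified maps from writer contact.verified
  writer optional, string -> string: reader contact.country maps from writer contact.country
  writer optional, bool -> bool: reader contact.archived maps from writer contact.archived
  writer required, int32 -> int32: reader contact.zip maps from writer contact.zip
  writer field contact.age has no reader counterpart
  rule R1 violated at codes
  rule R2 violated at contact.age
  rule R3 violated at duration
  => 3 violation(s): forward is BREAKING for Profile
migrating the Profile value to v2:
  channel := "HELD"
  read fails at contact.age under R1 (no fill)
  => FAILS_AT (contact.age, R1)


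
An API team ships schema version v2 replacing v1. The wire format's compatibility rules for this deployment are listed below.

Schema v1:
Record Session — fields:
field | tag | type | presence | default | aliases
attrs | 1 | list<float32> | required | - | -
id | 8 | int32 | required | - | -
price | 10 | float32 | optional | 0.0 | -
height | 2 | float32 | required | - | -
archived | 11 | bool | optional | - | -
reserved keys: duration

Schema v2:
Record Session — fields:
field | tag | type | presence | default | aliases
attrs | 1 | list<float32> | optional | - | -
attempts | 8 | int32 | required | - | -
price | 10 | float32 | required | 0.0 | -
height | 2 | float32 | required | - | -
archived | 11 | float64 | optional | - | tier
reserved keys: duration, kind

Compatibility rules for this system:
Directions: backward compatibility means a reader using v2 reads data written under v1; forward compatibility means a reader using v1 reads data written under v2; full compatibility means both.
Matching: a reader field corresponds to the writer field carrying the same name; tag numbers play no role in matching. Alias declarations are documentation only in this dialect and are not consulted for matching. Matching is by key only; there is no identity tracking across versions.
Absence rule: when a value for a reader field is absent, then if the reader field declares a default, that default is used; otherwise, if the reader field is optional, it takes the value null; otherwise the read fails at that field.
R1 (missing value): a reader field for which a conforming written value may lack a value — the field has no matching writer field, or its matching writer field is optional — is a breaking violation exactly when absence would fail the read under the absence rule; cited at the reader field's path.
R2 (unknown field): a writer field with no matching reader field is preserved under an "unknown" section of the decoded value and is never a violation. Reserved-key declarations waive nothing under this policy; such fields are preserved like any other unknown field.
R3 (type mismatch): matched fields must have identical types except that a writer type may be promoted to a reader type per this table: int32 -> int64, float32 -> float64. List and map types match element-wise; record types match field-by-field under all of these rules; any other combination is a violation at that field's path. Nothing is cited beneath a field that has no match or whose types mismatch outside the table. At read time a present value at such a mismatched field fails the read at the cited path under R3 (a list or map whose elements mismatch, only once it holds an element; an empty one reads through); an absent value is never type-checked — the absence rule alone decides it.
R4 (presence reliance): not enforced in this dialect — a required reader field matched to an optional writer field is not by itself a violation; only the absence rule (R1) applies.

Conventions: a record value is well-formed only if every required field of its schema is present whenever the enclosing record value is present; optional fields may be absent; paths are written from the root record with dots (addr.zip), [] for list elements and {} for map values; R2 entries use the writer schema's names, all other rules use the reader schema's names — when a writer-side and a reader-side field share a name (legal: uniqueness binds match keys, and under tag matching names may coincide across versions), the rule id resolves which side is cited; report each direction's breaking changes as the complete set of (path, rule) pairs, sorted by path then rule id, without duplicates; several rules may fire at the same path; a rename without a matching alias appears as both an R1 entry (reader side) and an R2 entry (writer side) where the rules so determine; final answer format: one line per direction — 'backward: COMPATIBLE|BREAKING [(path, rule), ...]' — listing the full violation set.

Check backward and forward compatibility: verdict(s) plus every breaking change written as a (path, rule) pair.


backward: BREAKING [(archived, R3), (attempts, R1)]; forward: BREAKING [(archived, R3), (attrs, R1), (id, R1)]

arrows below run writer -> reader for Session
backward for Session (reader v2, writer v1):
  attrs <- attrs (list<float32> -> list<float32>, writer required)
  no writer field matches reader attempts
  price <- price (float32 -> float32, writer optional)
  height <- height (float32 -> float32, writer required)
  archived <- archived (bool -> float64, writer optional)
  id (writer side), unknown to reader
  violation R3 at archived
  violation R1 at attempts
  => backward: BREAKING (2)
forward for Session (reader v1, writer v2):
  attrs <- attrs (list<float32> -> list<float32>, writer optional)
  no writer field matches reader id
  price <- price (float32 -> float32, writer required)
  height <- height (float32 -> float32, writer required)
  archived <- archived (float64 -> bool, writer optional)
  attempts (writer side), unknown to reader
  violation R3 at archived
  violation R1 at attrs
  violation R1 at id
  => forward: BREAKING (3)
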